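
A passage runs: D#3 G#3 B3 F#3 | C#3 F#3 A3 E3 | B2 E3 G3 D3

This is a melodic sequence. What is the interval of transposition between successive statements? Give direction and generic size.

The 4-note cells begin on D#3, C#3, B2 — each down a 2nd from the last.
From D#3 to C#3: down a 2nd.

down a 2nd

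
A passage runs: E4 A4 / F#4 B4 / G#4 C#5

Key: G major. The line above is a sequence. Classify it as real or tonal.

Each cell has the same semitone pattern (5,) — intervals are preserved exactly.
And G#4 lies outside G major, so the sequence is real rather than tonal.

real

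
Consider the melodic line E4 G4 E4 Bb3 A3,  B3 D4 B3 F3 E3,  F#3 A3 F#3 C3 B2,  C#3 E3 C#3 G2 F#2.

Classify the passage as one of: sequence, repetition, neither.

Each 5-note cell is the previous one transposed down a 4th.

sequence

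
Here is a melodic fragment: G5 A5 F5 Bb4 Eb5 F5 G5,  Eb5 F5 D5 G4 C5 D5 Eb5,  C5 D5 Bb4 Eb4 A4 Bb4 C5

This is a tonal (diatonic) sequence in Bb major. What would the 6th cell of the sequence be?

D4 Eb4 C4 F3 Bb3 C4 D4

Unit = 7 notes; the statements start on G5, Eb5, C5, moving down a 3rd each time.
Extending down a 3rd: A4 → F4 → D4.
From D4 the diatonic shape gives D4 Eb4 C4 F3 Bb3 C4 D4.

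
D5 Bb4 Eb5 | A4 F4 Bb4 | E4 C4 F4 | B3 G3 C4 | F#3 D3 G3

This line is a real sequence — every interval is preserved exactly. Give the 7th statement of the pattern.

The 3-note cells begin on D5, A4, E4, B3, F#3 — each down a 4th from the last.
Carrying on: C#3 → G#2.
From G#2 the exact shape gives G#2 E2 A2.

G#2 E2 A2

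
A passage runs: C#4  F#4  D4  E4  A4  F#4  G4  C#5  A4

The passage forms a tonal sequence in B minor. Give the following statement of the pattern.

Unit = 3 notes; the statements start on C#4, E4, G4, moving up a 3rd each time.
Statement 4 starts on B4 and keeps the same diatonic contour: B4 E5 C#5.

B4 E5 C#5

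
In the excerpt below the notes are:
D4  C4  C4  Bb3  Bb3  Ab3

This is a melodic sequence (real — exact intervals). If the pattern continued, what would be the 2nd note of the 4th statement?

Gb3

Grouping in 2s, the 2nd note of each cell is C4, Bb3, Ab3.
Each moves down a 2nd; the next is Gb3.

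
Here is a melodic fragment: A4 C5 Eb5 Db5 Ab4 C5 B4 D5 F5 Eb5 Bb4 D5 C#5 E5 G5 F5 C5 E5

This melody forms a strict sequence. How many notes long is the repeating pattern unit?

6

There are 18 notes; a 6-note unit gives 3 cells:
A4 C5 Eb5 Db5 Ab4 C5 | B4 D5 F5 Eb5 Bb4 D5 | C#5 E5 G5 F5 C5 E5
Each cell is the previous one up a 2nd — so the unit is 6 notes.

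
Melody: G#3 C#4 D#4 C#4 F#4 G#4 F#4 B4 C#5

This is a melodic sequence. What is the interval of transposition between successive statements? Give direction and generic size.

The 3-note cells begin on G#3, C#4, F#4 — each up a 4th from the last.
G#3 to C#4 is up a 4th.

up a 4th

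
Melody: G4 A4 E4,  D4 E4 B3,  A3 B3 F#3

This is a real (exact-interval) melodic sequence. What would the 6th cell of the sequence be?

Unit = 3 notes; the statements start on G4, D4, A3, moving down a 4th each time.
Continuing the starts: E3 → B2 → F#2.
From F#2 the exact shape gives F#2 G#2 D#2.

F#2 G#2 D#2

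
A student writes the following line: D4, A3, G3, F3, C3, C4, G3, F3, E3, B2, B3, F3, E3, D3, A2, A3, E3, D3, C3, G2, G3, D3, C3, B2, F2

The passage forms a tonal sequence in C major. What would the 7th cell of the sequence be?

The 5-note cells begin on D4, C4, B3, A3, G3 — each down a 2nd from the last.
Extending down a 2nd: F3 → E3.
So cell 7 is E3 B2 A2 G2 D2.

E3 B2 A2 G2 D2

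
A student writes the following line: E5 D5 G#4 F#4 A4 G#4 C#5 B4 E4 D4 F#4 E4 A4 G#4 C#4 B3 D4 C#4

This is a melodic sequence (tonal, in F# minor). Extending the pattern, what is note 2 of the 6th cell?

The unit is 6 notes. Position-2 pitches of the 3 shown cells: D5, B4, G#4.
Each moves down a 3rd. Continuing: E4 → C#4 → A3.

A3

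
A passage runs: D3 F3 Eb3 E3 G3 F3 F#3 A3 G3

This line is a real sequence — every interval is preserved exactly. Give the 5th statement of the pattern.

A#3 C#4 B3

Taking 3-note groups, the heads are D3, E3, F#3: the pattern moves up a 2nd.
Extending up a 2nd: G#3 → A#3.
Statement 5 starts on A#3 and keeps the same exact contour: A#3 C#4 B3.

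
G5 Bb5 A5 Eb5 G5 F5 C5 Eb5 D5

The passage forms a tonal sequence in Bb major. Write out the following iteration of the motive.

Taking 3-note groups, the heads are G5, Eb5, C5: the pattern moves down a 3rd.
So cell 4 is A4 C5 Bb4.

A4 C5 Bb4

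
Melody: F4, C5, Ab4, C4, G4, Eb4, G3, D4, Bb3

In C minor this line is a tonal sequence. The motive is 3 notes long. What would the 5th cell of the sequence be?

With a 3-note motive the entries are F4, C4, G3, each down a 4th from the previous.
Extending down a 4th: D3 → Ab2.
So cell 5 is Ab2 Eb3 C3.

Ab2 Eb3 C3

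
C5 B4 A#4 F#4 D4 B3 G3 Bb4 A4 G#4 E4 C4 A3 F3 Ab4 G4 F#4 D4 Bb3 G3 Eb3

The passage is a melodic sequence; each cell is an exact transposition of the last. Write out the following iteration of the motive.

The 7-note cells begin on C5, Bb4, Ab4 — each down a 2nd from the last.
So cell 4 is Gb4 F4 E4 C4 Ab3 F3 Db3.

Gb4 F4 E4 C4 Ab3 F3 Db3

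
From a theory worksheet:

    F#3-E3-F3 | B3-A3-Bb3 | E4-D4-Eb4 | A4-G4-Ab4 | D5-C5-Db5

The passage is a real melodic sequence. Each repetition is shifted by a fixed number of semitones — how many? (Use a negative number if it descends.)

Taking 3-note groups, the heads are F#3, B3, E4, A4, D5: the pattern moves up a 4th.
F#3 to B3 spans +5 semitones.

5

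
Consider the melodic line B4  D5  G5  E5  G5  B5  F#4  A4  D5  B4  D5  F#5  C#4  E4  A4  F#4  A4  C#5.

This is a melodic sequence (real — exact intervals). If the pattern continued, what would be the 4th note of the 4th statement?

Grouping in 6s, the 4th note of each cell is E5, B4, F#4.
One more down a 4th gives C#4.

C#4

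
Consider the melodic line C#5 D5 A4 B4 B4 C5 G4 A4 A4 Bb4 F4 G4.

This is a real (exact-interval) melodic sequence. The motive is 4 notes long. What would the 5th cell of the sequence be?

F4 Gb4 Db4 Eb4

With a 4-note motive the entries are C#5, B4, A4, each down a 2nd from the previous.
Carrying on: G4 → F4.
So cell 5 is F4 Gb4 Db4 Eb4.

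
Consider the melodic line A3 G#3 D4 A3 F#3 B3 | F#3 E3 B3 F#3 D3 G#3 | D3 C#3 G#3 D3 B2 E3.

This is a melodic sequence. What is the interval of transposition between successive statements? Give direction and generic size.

Unit = 6 notes; the statements start on A3, F#3, D3, moving down a 3rd each time.
From A3 to F#3: down a 3rd.

down a 3rd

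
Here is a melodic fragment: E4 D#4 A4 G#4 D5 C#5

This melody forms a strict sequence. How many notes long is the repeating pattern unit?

6 notes total. Splitting into 3 groups of 2:
E4 D#4 | A4 G#4 | D5 C#5
Every group is a transposition up a 4th of the one before; no shorter unit works.

2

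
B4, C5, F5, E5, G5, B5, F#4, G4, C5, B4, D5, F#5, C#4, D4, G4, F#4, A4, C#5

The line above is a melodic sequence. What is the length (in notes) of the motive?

Try groups of 6 (3 cells in 18 notes):
B4 C5 F5 E5 G5 B5 | F#4 G4 C5 B4 D5 F#5 | C#4 D4 G4 F#4 A4 C#5
That's a consistent down a 4th shift per cell, and no other grouping gives one.

6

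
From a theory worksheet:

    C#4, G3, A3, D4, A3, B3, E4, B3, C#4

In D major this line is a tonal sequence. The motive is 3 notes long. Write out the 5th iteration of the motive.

With a 3-note motive the entries are C#4, D4, E4, each up a 2nd from the previous.
Extending up a 2nd: F#4 → G4.
So cell 5 is G4 D4 E4.

G4 D4 E4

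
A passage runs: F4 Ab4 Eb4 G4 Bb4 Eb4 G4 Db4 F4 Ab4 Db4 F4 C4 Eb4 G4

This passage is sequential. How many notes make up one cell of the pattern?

There are 15 notes; a 5-note unit gives 3 cells:
F4 Ab4 Eb4 G4 Bb4 | Eb4 G4 Db4 F4 Ab4 | Db4 F4 C4 Eb4 G4
That's a consistent down a 2nd shift per cell, and no other grouping gives one.

5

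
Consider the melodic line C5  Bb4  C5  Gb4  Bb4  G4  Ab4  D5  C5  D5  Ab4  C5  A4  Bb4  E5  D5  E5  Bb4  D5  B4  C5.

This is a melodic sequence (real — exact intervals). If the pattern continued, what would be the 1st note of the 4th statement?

The unit is 7 notes. Position-1 pitches of the 3 shown cells: C5, D5, E5.
One more up a 2nd gives F#5.

F#5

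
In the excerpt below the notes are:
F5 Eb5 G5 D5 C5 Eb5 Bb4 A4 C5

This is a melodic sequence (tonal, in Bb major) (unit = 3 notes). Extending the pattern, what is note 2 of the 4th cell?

F4

Grouping in 3s, the 2nd note of each cell is Eb5, C5, A4.
Each moves down a 3rd; the next is F4.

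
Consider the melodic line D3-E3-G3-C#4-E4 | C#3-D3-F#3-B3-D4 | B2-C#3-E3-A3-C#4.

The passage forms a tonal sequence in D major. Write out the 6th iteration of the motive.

F#2 G2 B2 E3 G3

Unit = 5 notes; the statements start on D3, C#3, B2, moving down a 2nd each time.
Carrying on: A2 → G2 → F#2.
From F#2 the diatonic shape gives F#2 G2 B2 E3 G3.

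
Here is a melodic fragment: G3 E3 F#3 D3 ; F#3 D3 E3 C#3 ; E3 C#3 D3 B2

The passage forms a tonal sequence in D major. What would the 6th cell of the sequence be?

With a 4-note motive the entries are G3, F#3, E3, each down a 2nd from the previous.
Carrying on: D3 → C#3 → B2.
So cell 6 is B2 G2 A2 F#2.

B2 G2 A2 F#2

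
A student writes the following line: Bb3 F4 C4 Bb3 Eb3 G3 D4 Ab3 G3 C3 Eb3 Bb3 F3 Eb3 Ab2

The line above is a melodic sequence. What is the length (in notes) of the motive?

Try groups of 5 (3 cells in 15 notes):
Bb3 F4 C4 Bb3 Eb3 | G3 D4 Ab3 G3 C3 | Eb3 Bb3 F3 Eb3 Ab2
Each cell is the previous one down a 3rd — so the unit is 5 notes.

5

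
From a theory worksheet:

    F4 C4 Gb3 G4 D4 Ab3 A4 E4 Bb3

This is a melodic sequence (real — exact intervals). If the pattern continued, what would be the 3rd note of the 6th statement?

E4

Grouping in 3s, the 3rd note of each cell is Gb3, Ab3, Bb3.
Carrying that up a 2nd forward: C4 → D4 → E4.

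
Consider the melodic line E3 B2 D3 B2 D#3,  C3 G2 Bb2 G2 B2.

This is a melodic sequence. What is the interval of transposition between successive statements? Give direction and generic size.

down a 3rd

Unit = 5 notes; the statements start on E3, C3, moving down a 3rd each time.
E3 to C3 is down a 3rd.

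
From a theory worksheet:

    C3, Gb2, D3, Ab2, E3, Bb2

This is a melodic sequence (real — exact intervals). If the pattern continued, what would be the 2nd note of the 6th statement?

With 2-note cells, note 2 of each statement runs Gb2, Ab2, Bb2.
Each moves up a 2nd. Continuing: C3 → D3 → E3.

E3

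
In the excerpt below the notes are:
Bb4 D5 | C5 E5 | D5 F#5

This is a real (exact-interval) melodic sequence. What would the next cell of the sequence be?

With a 2-note motive the entries are Bb4, C5, D5, each up a 2nd from the previous.
Statement 4 starts on E5 and keeps the same exact contour: E5 G#5.

E5 G#5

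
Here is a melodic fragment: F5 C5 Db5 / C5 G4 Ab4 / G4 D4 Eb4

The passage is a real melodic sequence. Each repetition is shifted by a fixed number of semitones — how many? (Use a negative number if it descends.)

With a 3-note motive the entries are F5, C5, G4, each down a 4th from the previous.
F5 to C5 spans -5 semitones.

-5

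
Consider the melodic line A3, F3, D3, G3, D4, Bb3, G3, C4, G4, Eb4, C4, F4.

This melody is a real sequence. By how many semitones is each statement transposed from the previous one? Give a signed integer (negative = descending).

5

The 4-note cells begin on A3, D4, G4 — each up a 4th from the last.
Counting half-steps from A3 to D4: 5.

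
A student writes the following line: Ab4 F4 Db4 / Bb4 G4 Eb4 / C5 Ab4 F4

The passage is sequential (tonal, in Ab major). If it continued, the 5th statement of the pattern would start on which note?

Eb5

The 3-note cells begin on Ab4, Bb4, C5 — each up a 2nd from the last.
Continuing: Db5 → Eb5. Statement 5 starts on Eb5.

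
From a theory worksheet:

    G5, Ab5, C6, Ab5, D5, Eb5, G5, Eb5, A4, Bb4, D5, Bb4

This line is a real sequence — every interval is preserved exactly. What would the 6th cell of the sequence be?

With a 4-note motive the entries are G5, D5, A4, each down a 4th from the previous.
Continuing the starts: E4 → B3 → F#3.
Statement 6 starts on F#3 and keeps the same exact contour: F#3 G3 B3 G3.

F#3 G3 B3 G3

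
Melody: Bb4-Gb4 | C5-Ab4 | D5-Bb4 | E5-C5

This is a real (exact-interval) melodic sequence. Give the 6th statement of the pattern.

G#5 E5

Taking 2-note groups, the heads are Bb4, C5, D5, E5: the pattern moves up a 2nd.
Extending up a 2nd: F#5 → G#5.
Statement 6 starts on G#5 and keeps the same exact contour: G#5 E5.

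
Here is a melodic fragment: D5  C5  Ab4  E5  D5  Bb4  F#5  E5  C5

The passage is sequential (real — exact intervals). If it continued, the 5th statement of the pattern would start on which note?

Unit = 3 notes; the statements start on D5, E5, F#5, moving up a 2nd each time.
Continuing: G#5 → A#5. Statement 5 starts on A#5.

A#5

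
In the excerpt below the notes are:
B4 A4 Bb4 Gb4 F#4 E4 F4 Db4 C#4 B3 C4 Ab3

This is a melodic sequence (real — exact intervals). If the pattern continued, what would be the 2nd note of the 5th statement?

C#3

Grouping in 4s, the 2nd note of each cell is A4, E4, B3.
Each moves down a 4th. Continuing: F#3 → C#3.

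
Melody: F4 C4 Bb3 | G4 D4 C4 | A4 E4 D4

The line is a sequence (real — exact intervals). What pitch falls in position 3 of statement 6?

With 3-note cells, note 3 of each statement runs Bb3, C4, D4.
Each moves up a 2nd. Continuing: E4 → F#4 → G#4.

G#4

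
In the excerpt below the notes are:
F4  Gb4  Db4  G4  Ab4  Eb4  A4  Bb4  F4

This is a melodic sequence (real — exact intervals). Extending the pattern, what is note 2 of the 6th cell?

Grouping in 3s, the 2nd note of each cell is Gb4, Ab4, Bb4.
Carrying that up a 2nd forward: C5 → D5 → E5.

E5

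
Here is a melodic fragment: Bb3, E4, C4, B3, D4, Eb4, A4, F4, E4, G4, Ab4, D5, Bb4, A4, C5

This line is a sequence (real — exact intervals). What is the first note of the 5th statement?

Gb5

The 5-note cells begin on Bb3, Eb4, Ab4 — each up a 4th from the last.
Continuing: Db5 → Gb5. Statement 5 starts on Gb5.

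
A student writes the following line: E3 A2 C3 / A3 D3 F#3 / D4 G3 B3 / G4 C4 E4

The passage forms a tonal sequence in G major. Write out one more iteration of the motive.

C5 F#4 A4

With a 3-note motive the entries are E3, A3, D4, G4, each up a 4th from the previous.
So cell 5 is C5 F#4 A4.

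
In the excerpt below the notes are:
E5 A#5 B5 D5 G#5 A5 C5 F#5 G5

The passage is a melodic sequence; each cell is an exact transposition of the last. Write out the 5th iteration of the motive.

Ab4 D5 Eb5

The 3-note cells begin on E5, D5, C5 — each down a 2nd from the last.
Extending down a 2nd: Bb4 → Ab4.
Statement 5 starts on Ab4 and keeps the same exact contour: Ab4 D5 Eb5.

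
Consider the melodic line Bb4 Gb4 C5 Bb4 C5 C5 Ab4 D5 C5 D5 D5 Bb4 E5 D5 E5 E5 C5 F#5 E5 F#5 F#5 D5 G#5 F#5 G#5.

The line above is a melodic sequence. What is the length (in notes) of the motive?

Try groups of 5 (5 cells in 25 notes):
Bb4 Gb4 C5 Bb4 C5 | C5 Ab4 D5 C5 D5 | D5 Bb4 E5 D5 E5 | E5 C5 F#5 E5 F#5 | F#5 D5 G#5 F#5 G#5
Every group is a transposition up a 2nd of the one before; no shorter unit works.

5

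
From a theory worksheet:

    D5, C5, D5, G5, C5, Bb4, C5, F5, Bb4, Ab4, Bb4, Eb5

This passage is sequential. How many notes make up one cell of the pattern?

4

There are 12 notes; a 4-note unit gives 3 cells:
D5 C5 D5 G5 | C5 Bb4 C5 F5 | Bb4 Ab4 Bb4 Eb5
That's a consistent down a 2nd shift per cell, and no other grouping gives one.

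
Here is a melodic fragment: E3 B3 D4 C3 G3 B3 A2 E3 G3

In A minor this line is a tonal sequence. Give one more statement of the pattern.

F2 C3 E3

Unit = 3 notes; the statements start on E3, C3, A2, moving down a 3rd each time.
Statement 4 starts on F2 and keeps the same diatonic contour: F2 C3 E3.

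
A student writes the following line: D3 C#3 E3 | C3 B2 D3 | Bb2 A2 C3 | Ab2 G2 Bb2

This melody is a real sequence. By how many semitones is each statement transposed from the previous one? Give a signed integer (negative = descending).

With a 3-note motive the entries are D3, C3, Bb2, Ab2, each down a 2nd from the previous.
D3 to C3 spans -2 semitones.

-2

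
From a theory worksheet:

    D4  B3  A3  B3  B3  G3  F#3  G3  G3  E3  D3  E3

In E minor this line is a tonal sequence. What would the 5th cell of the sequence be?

C3 A2 G2 A2

With a 4-note motive the entries are D4, B3, G3, each down a 3rd from the previous.
Extending down a 3rd: E3 → C3.
From C3 the diatonic shape gives C3 A2 G2 A2.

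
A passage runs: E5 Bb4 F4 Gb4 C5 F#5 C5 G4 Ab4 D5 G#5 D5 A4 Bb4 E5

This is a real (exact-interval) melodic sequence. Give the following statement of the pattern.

A#5 E5 B4 C5 F#5

With a 5-note motive the entries are E5, F#5, G#5, each up a 2nd from the previous.
Statement 4 starts on A#5 and keeps the same exact contour: A#5 E5 B4 C5 F#5.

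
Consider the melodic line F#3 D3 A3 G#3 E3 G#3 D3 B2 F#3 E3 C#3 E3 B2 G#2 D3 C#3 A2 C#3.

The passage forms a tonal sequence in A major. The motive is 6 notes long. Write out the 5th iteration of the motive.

E2 C#2 G#2 F#2 D2 F#2

With a 6-note motive the entries are F#3, D3, B2, each down a 3rd from the previous.
Extending down a 3rd: G#2 → E2.
Statement 5 starts on E2 and keeps the same diatonic contour: E2 C#2 G#2 F#2 D2 F#2.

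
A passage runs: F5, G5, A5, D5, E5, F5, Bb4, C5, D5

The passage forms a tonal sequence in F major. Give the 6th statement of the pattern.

C4 D4 E4

With a 3-note motive the entries are F5, D5, Bb4, each down a 3rd from the previous.
Extending down a 3rd: G4 → E4 → C4.
So cell 6 is C4 D4 E4.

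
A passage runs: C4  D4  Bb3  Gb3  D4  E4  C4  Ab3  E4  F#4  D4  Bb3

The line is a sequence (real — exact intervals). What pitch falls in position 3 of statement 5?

With 4-note cells, note 3 of each statement runs Bb3, C4, D4.
Carrying that up a 2nd forward: E4 → F#4.

F#4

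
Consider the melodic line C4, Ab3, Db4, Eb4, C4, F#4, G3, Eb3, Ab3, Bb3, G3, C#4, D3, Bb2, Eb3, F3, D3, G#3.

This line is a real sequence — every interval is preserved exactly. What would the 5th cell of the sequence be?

E2 C2 F2 G2 E2 A#2

Taking 6-note groups, the heads are C4, G3, D3: the pattern moves down a 4th.
Continuing the starts: A2 → E2.
Statement 5 starts on E2 and keeps the same exact contour: E2 C2 F2 G2 E2 A#2.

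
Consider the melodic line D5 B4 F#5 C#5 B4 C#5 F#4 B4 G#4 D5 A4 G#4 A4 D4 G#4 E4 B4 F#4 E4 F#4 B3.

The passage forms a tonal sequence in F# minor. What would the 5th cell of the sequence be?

C#4 A3 E4 B3 A3 B3 E3

The 7-note cells begin on D5, B4, G#4 — each down a 3rd from the last.
Extending down a 3rd: E4 → C#4.
From C#4 the diatonic shape gives C#4 A3 E4 B3 A3 B3 E3.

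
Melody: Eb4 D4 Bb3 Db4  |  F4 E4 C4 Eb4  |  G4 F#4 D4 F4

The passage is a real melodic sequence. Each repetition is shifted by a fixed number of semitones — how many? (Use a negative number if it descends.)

2

The 4-note cells begin on Eb4, F4, G4 — each up a 2nd from the last.
Eb4→F4 is 65 − 63 = 2 semitones.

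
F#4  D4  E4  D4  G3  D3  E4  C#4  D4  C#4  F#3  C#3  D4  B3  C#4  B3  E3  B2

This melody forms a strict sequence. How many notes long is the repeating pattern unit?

6

There are 18 notes; a 6-note unit gives 3 cells:
F#4 D4 E4 D4 G3 D3 | E4 C#4 D4 C#4 F#3 C#3 | D4 B3 C#4 B3 E3 B2
Each cell is the previous one down a 2nd — so the unit is 6 notes.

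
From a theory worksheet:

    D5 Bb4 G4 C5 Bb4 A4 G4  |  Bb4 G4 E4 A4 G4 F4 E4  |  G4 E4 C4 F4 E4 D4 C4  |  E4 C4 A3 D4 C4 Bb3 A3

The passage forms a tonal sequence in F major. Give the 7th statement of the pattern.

F3 D3 Bb2 E3 D3 C3 Bb2

Unit = 7 notes; the statements start on D5, Bb4, G4, E4, moving down a 3rd each time.
Extending down a 3rd: C4 → A3 → F3.
So cell 7 is F3 D3 Bb2 E3 D3 C3 Bb2.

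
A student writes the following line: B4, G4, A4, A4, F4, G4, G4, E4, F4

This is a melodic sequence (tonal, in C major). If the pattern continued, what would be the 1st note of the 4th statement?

F4

The unit is 3 notes. Position-1 pitches of the 3 shown cells: B4, A4, G4.
From G4, down a 2nd gives F4.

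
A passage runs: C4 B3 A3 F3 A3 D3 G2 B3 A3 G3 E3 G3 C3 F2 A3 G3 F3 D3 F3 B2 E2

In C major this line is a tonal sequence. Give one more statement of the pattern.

G3 F3 E3 C3 E3 A2 D2

The 7-note cells begin on C4, B3, A3 — each down a 2nd from the last.
Statement 4 starts on G3 and keeps the same diatonic contour: G3 F3 E3 C3 E3 A2 D2.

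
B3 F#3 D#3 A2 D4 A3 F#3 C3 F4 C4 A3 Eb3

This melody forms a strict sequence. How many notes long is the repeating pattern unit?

12 notes total. Splitting into 3 groups of 4:
B3 F#3 D#3 A2 | D4 A3 F#3 C3 | F4 C4 A3 Eb3
Each cell is the previous one up a 3rd — so the unit is 4 notes.

4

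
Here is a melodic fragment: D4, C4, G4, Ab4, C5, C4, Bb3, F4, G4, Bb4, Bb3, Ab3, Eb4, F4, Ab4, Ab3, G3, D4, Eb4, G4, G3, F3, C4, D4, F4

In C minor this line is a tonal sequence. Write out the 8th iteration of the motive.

Unit = 5 notes; the statements start on D4, C4, Bb3, Ab3, G3, moving down a 2nd each time.
Continuing the starts: F3 → Eb3 → D3.
So cell 8 is D3 C3 G3 Ab3 C4.

D3 C3 G3 Ab3 C4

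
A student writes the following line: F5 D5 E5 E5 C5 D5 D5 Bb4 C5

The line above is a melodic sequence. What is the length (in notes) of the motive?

3

Try groups of 3 (3 cells in 9 notes):
F5 D5 E5 | E5 C5 D5 | D5 Bb4 C5
That's a consistent down a 2nd shift per cell, and no other grouping gives one.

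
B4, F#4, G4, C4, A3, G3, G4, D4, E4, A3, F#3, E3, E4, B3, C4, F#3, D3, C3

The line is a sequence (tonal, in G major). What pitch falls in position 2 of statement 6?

C3

Grouping in 6s, the 2nd note of each cell is F#4, D4, B3.
Extending down a 3rd: G3 → E3 → C3.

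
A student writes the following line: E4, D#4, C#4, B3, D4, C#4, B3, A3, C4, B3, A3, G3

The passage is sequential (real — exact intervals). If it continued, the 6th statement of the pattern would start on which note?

Taking 4-note groups, the heads are E4, D4, C4: the pattern moves down a 2nd.
Extending the heads down a 2nd: Bb3 → Ab3 → Gb3.

Gb3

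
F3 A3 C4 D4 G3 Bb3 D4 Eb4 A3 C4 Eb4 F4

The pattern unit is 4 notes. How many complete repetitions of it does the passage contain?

3

12 notes in groups of 4 gives 12/4 = 3 statements.
Starts: F3, G3, A3 — each up a 2nd.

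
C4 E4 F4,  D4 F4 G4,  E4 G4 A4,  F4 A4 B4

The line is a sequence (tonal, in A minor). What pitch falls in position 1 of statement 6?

With 3-note cells, note 1 of each statement runs C4, D4, E4, F4.
Carrying that up a 2nd forward: G4 → A4.

A4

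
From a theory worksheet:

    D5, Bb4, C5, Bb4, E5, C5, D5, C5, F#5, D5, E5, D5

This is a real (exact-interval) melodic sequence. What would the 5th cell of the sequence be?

A#5 F#5 G#5 F#5

Taking 4-note groups, the heads are D5, E5, F#5: the pattern moves up a 2nd.
Extending up a 2nd: G#5 → A#5.
Statement 5 starts on A#5 and keeps the same exact contour: A#5 F#5 G#5 F#5.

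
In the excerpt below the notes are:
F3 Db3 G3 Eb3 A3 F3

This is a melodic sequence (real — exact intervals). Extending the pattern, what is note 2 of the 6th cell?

B3

Grouping in 2s, the 2nd note of each cell is Db3, Eb3, F3.
Each moves up a 2nd. Continuing: G3 → A3 → B3.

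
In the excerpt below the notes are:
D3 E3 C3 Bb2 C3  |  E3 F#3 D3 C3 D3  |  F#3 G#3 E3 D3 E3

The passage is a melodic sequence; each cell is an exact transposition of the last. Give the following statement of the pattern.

With a 5-note motive the entries are D3, E3, F#3, each up a 2nd from the previous.
From G#3 the exact shape gives G#3 A#3 F#3 E3 F#3.

G#3 A#3 F#3 E3 F#3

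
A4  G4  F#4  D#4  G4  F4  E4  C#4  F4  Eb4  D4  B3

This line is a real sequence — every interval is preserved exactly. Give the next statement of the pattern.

Taking 4-note groups, the heads are A4, G4, F4: the pattern moves down a 2nd.
From Eb4 the exact shape gives Eb4 Db4 C4 A3.

Eb4 Db4 C4 A3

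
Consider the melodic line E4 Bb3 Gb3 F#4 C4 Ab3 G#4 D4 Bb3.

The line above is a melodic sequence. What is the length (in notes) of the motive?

9 notes total. Splitting into 3 groups of 3:
E4 Bb3 Gb3 | F#4 C4 Ab3 | G#4 D4 Bb3
That's a consistent up a 2nd shift per cell, and no other grouping gives one.

3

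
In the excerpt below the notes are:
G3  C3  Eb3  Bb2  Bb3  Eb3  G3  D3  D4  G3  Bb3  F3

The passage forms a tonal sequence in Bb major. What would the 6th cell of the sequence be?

Taking 4-note groups, the heads are G3, Bb3, D4: the pattern moves up a 3rd.
Carrying on: F4 → A4 → C5.
Statement 6 starts on C5 and keeps the same diatonic contour: C5 F4 A4 Eb4.

C5 F4 A4 Eb4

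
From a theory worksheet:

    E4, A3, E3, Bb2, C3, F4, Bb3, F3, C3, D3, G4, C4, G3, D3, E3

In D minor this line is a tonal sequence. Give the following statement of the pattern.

A4 D4 A3 E3 F3

The 5-note cells begin on E4, F4, G4 — each up a 2nd from the last.
From A4 the diatonic shape gives A4 D4 A3 E3 F3.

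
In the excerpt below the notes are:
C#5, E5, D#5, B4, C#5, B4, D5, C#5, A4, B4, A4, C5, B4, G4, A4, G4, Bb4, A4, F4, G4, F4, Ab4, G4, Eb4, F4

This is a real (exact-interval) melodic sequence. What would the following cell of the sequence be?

Unit = 5 notes; the statements start on C#5, B4, A4, G4, F4, moving down a 2nd each time.
So cell 6 is Eb4 Gb4 F4 Db4 Eb4.

Eb4 Gb4 F4 Db4 Eb4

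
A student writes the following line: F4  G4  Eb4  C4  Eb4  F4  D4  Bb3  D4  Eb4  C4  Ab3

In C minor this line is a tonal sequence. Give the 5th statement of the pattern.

Bb3 C4 Ab3 F3

Unit = 4 notes; the statements start on F4, Eb4, D4, moving down a 2nd each time.
Extending down a 2nd: C4 → Bb3.
Statement 5 starts on Bb3 and keeps the same diatonic contour: Bb3 C4 Ab3 F3.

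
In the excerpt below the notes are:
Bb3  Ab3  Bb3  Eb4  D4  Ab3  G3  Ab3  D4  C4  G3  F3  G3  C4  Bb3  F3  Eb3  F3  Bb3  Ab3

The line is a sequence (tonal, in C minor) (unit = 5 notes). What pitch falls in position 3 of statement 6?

D3

The unit is 5 notes. Position-3 pitches of the 4 shown cells: Bb3, Ab3, G3, F3.
Extending down a 2nd: Eb3 → D3.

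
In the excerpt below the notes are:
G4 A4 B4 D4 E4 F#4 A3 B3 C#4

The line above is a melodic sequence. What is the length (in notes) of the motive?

3

There are 9 notes; a 3-note unit gives 3 cells:
G4 A4 B4 | D4 E4 F#4 | A3 B3 C#4
Each cell is the previous one down a 4th — so the unit is 3 notes.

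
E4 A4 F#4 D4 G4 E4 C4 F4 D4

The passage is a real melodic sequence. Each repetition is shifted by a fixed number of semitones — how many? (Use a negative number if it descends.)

With a 3-note motive the entries are E4, D4, C4, each down a 2nd from the previous.
E4 to D4 spans -2 semitones.

-2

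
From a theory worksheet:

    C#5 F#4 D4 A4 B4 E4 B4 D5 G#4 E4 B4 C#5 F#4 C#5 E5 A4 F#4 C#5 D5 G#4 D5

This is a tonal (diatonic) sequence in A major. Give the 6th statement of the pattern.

Taking 7-note groups, the heads are C#5, D5, E5: the pattern moves up a 2nd.
Continuing the starts: F#5 → G#5 → A5.
From A5 the diatonic shape gives A5 D5 B4 F#5 G#5 C#5 G#5.

A5 D5 B4 F#5 G#5 C#5 G#5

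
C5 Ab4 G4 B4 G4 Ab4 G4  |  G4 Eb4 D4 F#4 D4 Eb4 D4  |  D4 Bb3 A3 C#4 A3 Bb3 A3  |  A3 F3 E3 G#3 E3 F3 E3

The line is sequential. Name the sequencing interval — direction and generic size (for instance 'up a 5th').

With a 7-note motive the entries are C5, G4, D4, A3, each down a 4th from the previous.
From C5 to G4: down a 4th.

down a 4th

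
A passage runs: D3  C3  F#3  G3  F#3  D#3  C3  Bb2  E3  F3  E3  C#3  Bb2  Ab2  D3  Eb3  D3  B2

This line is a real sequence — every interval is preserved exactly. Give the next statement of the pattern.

Ab2 Gb2 C3 Db3 C3 A2

Unit = 6 notes; the statements start on D3, C3, Bb2, moving down a 2nd each time.
Statement 4 starts on Ab2 and keeps the same exact contour: Ab2 Gb2 C3 Db3 C3 A2.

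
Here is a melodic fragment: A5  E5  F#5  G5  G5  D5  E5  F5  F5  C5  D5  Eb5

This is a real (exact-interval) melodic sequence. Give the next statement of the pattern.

Taking 4-note groups, the heads are A5, G5, F5: the pattern moves down a 2nd.
Statement 4 starts on Eb5 and keeps the same exact contour: Eb5 Bb4 C5 Db5.

Eb5 Bb4 C5 Db5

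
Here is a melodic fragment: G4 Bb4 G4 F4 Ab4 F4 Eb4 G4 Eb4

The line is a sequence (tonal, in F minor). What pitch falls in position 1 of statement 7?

With 3-note cells, note 1 of each statement runs G4, F4, Eb4.
Each moves down a 2nd. Continuing: Db4 → C4 → Bb3 → Ab3.

Ab3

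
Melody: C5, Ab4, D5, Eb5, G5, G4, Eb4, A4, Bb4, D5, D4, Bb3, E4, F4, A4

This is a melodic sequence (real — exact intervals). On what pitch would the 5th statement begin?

E3

The 5-note cells begin on C5, G4, D4 — each down a 4th from the last.
Extending the heads down a 4th: A3 → E3.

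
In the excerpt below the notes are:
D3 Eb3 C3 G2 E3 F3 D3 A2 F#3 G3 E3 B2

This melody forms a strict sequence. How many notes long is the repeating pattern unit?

4

Try groups of 4 (3 cells in 12 notes):
D3 Eb3 C3 G2 | E3 F3 D3 A2 | F#3 G3 E3 B2
That's a consistent up a 2nd shift per cell, and no other grouping gives one.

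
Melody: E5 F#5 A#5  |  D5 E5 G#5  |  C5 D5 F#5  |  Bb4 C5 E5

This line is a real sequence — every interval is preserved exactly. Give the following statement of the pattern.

Ab4 Bb4 D5

Unit = 3 notes; the statements start on E5, D5, C5, Bb4, moving down a 2nd each time.
From Ab4 the exact shape gives Ab4 Bb4 D5.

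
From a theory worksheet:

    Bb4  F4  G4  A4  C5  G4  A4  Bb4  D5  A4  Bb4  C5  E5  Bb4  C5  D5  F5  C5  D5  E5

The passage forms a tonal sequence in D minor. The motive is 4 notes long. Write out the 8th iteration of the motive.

The 4-note cells begin on Bb4, C5, D5, E5, F5 — each up a 2nd from the last.
Continuing the starts: G5 → A5 → Bb5.
Statement 8 starts on Bb5 and keeps the same diatonic contour: Bb5 F5 G5 A5.

Bb5 F5 G5 A5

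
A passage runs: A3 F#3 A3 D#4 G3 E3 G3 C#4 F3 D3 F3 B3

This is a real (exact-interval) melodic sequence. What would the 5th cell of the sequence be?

Db3 Bb2 Db3 G3

With a 4-note motive the entries are A3, G3, F3, each down a 2nd from the previous.
Continuing the starts: Eb3 → Db3.
Statement 5 starts on Db3 and keeps the same exact contour: Db3 Bb2 Db3 G3.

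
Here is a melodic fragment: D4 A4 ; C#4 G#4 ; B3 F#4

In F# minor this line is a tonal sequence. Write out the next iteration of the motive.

With a 2-note motive the entries are D4, C#4, B3, each down a 2nd from the previous.
Statement 4 starts on A3 and keeps the same diatonic contour: A3 E4.

A3 E4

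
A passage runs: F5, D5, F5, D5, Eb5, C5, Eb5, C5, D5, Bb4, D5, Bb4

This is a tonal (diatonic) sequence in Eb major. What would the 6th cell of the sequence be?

Ab4 F4 Ab4 F4

The 4-note cells begin on F5, Eb5, D5 — each down a 2nd from the last.
Continuing the starts: C5 → Bb4 → Ab4.
Statement 6 starts on Ab4 and keeps the same diatonic contour: Ab4 F4 Ab4 F4.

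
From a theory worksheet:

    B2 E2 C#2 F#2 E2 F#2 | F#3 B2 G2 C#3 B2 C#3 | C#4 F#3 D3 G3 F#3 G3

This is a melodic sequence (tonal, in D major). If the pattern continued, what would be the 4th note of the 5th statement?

A4

Grouping in 6s, the 4th note of each cell is F#2, C#3, G3.
Extending up a 5th: D4 → A4.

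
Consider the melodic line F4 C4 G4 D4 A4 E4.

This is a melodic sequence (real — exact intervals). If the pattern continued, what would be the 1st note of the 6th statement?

With 2-note cells, note 1 of each statement runs F4, G4, A4.
Extending up a 2nd: B4 → C#5 → D#5.

D#5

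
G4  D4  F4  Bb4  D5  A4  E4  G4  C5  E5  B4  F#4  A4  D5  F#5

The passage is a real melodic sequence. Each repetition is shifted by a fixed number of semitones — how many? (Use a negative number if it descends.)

2

The 5-note cells begin on G4, A4, B4 — each up a 2nd from the last.
G4 to A4 spans +2 semitones.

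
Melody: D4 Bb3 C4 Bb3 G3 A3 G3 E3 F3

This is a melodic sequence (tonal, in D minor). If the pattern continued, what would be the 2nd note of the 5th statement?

The unit is 3 notes. Position-2 pitches of the 3 shown cells: Bb3, G3, E3.
Each moves down a 3rd. Continuing: C3 → A2.

A2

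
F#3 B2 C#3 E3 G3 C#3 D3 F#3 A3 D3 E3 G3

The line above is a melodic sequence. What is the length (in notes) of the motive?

Try groups of 4 (3 cells in 12 notes):
F#3 B2 C#3 E3 | G3 C#3 D3 F#3 | A3 D3 E3 G3
Each cell is the previous one up a 2nd — so the unit is 4 notes.

4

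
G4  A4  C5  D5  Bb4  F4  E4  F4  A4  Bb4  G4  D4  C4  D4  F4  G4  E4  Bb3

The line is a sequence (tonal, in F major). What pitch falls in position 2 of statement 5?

With 6-note cells, note 2 of each statement runs A4, F4, D4.
Carrying that down a 3rd forward: Bb3 → G3.

G3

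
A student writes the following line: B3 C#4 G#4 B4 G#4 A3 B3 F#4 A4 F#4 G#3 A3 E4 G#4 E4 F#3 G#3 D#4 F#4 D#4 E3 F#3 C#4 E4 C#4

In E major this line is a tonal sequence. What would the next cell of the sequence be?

D#3 E3 B3 D#4 B3

Unit = 5 notes; the statements start on B3, A3, G#3, F#3, E3, moving down a 2nd each time.
Statement 6 starts on D#3 and keeps the same diatonic contour: D#3 E3 B3 D#4 B3.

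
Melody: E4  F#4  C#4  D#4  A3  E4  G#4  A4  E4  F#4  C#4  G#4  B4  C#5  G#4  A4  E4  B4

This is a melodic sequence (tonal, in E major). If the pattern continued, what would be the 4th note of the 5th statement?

E5

The unit is 6 notes. Position-4 pitches of the 3 shown cells: D#4, F#4, A4.
Each moves up a 3rd. Continuing: C#5 → E5.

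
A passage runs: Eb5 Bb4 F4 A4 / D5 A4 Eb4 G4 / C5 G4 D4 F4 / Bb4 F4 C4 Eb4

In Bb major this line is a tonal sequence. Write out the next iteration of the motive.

Taking 4-note groups, the heads are Eb5, D5, C5, Bb4: the pattern moves down a 2nd.
From A4 the diatonic shape gives A4 Eb4 Bb3 D4.

A4 Eb4 Bb3 D4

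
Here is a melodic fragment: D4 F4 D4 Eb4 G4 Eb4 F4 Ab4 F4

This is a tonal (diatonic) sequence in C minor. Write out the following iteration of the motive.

G4 Bb4 G4

Taking 3-note groups, the heads are D4, Eb4, F4: the pattern moves up a 2nd.
From G4 the diatonic shape gives G4 Bb4 G4.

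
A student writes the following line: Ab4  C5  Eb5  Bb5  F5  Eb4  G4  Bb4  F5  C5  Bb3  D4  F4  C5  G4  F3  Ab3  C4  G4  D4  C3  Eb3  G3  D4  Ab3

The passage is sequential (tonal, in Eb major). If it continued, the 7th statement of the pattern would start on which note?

With a 5-note motive the entries are Ab4, Eb4, Bb3, F3, C3, each down a 4th from the previous.
Extending the heads down a 4th: G2 → D2.

D2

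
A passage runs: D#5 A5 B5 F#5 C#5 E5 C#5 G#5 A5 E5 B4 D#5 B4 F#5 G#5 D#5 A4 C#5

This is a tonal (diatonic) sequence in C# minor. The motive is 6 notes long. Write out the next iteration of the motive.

A4 E5 F#5 C#5 G#4 B4

The 6-note cells begin on D#5, C#5, B4 — each down a 2nd from the last.
Statement 4 starts on A4 and keeps the same diatonic contour: A4 E5 F#5 C#5 G#4 B4.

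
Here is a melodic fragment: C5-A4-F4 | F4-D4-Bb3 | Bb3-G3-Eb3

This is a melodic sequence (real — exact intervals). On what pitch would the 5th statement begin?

Ab2

With a 3-note motive the entries are C5, F4, Bb3, each down a 5th from the previous.
Continuing: Eb3 → Ab2. Statement 5 starts on Ab2.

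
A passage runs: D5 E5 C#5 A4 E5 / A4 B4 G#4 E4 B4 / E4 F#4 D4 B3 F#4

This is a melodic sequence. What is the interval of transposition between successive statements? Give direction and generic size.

down a 4th

Unit = 5 notes; the statements start on D5, A4, E4, moving down a 4th each time.
From D5 to A4: down a 4th.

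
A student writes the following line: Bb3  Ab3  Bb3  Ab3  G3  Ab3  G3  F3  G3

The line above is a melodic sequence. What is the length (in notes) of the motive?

3

Try groups of 3 (3 cells in 9 notes):
Bb3 Ab3 Bb3 | Ab3 G3 Ab3 | G3 F3 G3
That's a consistent down a 2nd shift per cell, and no other grouping gives one.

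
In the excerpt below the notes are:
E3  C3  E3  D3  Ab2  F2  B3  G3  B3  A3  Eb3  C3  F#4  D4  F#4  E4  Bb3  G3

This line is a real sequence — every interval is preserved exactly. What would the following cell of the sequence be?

C#5 A4 C#5 B4 F4 D4

The 6-note cells begin on E3, B3, F#4 — each up a 5th from the last.
So cell 4 is C#5 A4 C#5 B4 F4 D4.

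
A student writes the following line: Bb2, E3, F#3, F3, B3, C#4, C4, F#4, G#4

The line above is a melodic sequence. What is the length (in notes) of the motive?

3

9 notes total. Splitting into 3 groups of 3:
Bb2 E3 F#3 | F3 B3 C#4 | C4 F#4 G#4
That's a consistent up a 5th shift per cell, and no other grouping gives one.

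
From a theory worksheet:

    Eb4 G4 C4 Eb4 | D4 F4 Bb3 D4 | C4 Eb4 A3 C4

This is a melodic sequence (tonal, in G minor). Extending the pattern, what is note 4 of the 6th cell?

G3

Grouping in 4s, the 4th note of each cell is Eb4, D4, C4.
Extending down a 2nd: Bb3 → A3 → G3.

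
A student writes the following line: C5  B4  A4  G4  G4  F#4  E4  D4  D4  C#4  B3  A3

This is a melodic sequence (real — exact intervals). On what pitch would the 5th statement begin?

E3

With a 4-note motive the entries are C5, G4, D4, each down a 4th from the previous.
Extending the heads down a 4th: A3 → E3.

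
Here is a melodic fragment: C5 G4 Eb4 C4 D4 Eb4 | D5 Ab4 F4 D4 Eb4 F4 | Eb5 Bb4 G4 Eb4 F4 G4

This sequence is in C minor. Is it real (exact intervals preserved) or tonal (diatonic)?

tonal

Every note is diatonic to C minor.
Cell 1 has -5 semitones from note 1 to 2, but cell 2 has -6 — the interval quality changes while the contour stays the same, which is the hallmark of a tonal sequence.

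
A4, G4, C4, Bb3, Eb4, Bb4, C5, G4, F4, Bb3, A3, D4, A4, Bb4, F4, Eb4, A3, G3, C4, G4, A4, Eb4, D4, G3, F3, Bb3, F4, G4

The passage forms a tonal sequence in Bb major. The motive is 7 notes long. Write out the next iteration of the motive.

D4 C4 F3 Eb3 A3 Eb4 F4

Unit = 7 notes; the statements start on A4, G4, F4, Eb4, moving down a 2nd each time.
From D4 the diatonic shape gives D4 C4 F3 Eb3 A3 Eb4 F4.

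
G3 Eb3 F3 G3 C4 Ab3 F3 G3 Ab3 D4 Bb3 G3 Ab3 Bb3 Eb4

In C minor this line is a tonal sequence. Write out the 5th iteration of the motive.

D4 Bb3 C4 D4 G4

Taking 5-note groups, the heads are G3, Ab3, Bb3: the pattern moves up a 2nd.
Carrying on: C4 → D4.
From D4 the diatonic shape gives D4 Bb3 C4 D4 G4.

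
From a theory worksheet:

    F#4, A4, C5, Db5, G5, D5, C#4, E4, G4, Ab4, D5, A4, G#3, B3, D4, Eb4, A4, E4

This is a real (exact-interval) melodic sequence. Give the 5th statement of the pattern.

A#2 C#3 E3 F3 B3 F#3

Taking 6-note groups, the heads are F#4, C#4, G#3: the pattern moves down a 4th.
Extending down a 4th: D#3 → A#2.
From A#2 the exact shape gives A#2 C#3 E3 F3 B3 F#3.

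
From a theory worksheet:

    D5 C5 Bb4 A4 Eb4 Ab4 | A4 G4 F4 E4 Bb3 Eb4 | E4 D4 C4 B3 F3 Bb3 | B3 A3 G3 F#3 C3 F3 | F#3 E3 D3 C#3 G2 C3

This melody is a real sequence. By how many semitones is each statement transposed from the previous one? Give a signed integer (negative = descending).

With a 6-note motive the entries are D5, A4, E4, B3, F#3, each down a 4th from the previous.
Counting half-steps from D5 to A4: -5.

-5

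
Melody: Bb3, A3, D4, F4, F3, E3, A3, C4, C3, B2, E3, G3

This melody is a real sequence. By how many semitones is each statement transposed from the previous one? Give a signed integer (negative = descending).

Unit = 4 notes; the statements start on Bb3, F3, C3, moving down a 4th each time.
Bb3→F3 is 53 − 58 = -5 semitones.

-5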